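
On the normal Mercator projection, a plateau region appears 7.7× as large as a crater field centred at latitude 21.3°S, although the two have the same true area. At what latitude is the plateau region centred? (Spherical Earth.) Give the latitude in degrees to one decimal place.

70.4°

On Mercator, (apparent₁)/(apparent₂) = sec²φ₁ / sec²φ₂ when true areas are equal.
cos²φ₂ / cos²φ₁ = 7.7  ⇒  cos φ₁ = cos 21.3° / √7.7 = 0.9317/2.775 = 0.3358.
φ₁ = arccos(0.3358) ≈ 70.4°.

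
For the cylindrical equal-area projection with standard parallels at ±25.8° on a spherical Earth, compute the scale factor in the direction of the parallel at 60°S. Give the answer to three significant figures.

1.80

Cylindrical equal-area (φ₀ = 25.8°): h = cos φ / cos 25.8° along meridians, k = cos 25.8° / cos φ along parallels; h·k = 1.
k = cos 25.8° / cos 60° = 0.9003/0.5000 = 1.801.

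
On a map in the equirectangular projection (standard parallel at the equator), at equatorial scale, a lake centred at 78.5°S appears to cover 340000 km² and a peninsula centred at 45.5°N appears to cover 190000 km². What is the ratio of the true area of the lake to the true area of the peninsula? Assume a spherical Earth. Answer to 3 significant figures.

Plate carrée has h = 1 and k = sec φ, giving areal scale sec φ; true area = (apparent area) · cos φ.
True area of lake: 340000 × cos(78.5°) = 340000 × 0.1994 = 67790 km².
True area of peninsula: 190000 × cos(45.5°) = 190000 × 0.7009 = 133200 km².
Ratio = 67790 / 133200 ≈ 0.509.

0.509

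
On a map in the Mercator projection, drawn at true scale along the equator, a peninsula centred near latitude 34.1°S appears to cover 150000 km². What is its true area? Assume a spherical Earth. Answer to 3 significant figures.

103000 km²

Mercator is conformal, so the point scale is isotropic: h = k = sec φ = 1/cos φ.
Areal scale = k² = sec²φ = 1/cos²(34.1°) = 1/0.8281² = 1.458.
True area = apparent / (areal scale) = 150000 / 1.458 ≈ 103000 km².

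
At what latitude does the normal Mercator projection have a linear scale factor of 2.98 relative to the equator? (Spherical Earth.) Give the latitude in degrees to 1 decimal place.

70.4°

Mercator scale is k = sec φ = 1/cos φ.
1/cos φ = 2.98  ⇒  cos φ = 0.3356  ⇒  φ = arccos(0.3356) ≈ 70.4°.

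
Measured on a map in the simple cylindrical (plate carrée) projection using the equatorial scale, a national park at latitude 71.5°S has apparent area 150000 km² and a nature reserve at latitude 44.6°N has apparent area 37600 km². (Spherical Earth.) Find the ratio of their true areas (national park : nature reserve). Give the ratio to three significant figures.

1.78

Plate carrée has h = 1 and k = sec φ, giving areal scale sec φ; true area = (apparent area) · cos φ.
True area of national park: 150000 × cos(71.5°) = 150000 × 0.3173 = 47600 km².
True area of nature reserve: 37600 × cos(44.6°) = 37600 × 0.7120 = 26770 km².
Ratio = 47600 / 26770 ≈ 1.78.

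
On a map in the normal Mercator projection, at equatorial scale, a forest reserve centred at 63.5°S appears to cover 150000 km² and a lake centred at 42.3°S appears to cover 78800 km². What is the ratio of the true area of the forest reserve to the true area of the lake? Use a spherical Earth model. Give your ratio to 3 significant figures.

0.693

Mercator's areal exaggeration is sec²φ; hence true area = (apparent area) · cos²φ.
True area of forest reserve: 150000 × cos²(63.5°) = 150000 × 0.1991 = 29860 km².
True area of lake: 78800 × cos²(42.3°) = 78800 × 0.5471 = 43110 km².
Ratio = 29860 / 43110 ≈ 0.693.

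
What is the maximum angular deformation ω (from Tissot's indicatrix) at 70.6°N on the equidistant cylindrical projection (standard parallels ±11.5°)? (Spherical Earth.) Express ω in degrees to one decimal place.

59.2°

The equidistant cylindrical projection with φ₀ = 11.5° has h = 1 (meridians true) and k = cos φ₀ / cos φ along parallels.
At 70.6°: h = 1.000, k = 2.950; principal scales a = 2.950, b = 1.000.
sin(ω/2) = (a − b)/(a + b) = 1.950/3.950 = 0.4937, so ω = 2 arcsin(0.4937) ≈ 59.2°.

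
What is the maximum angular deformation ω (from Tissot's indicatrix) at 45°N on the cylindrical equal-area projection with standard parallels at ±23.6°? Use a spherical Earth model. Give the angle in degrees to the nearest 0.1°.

A cylindrical equal-area projection with standard parallel φ₀ has meridian scale h = cos φ / cos φ₀ and parallel scale k = cos φ₀ / cos φ (so areas are preserved, h·k = 1).
At 45°: h = 0.7716, k = 1.296; principal scales a = 1.296, b = 0.7716.
sin(ω/2) = (a − b)/(a + b) = 0.5243/2.068 = 0.2536, so ω = 2 arcsin(0.2536) ≈ 29.4°.

29.4°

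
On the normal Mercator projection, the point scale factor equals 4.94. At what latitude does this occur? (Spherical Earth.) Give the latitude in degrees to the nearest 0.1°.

78.3°

Mercator scale is k = sec φ = 1/cos φ.
1/cos φ = 4.94  ⇒  cos φ = 0.2024  ⇒  φ = arccos(0.2024) ≈ 78.3°.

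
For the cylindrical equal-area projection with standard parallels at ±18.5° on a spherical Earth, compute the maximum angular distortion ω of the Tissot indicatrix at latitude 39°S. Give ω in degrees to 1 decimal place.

A cylindrical equal-area projection with standard parallel φ₀ has meridian scale h = cos φ / cos φ₀ and parallel scale k = cos φ₀ / cos φ (so areas are preserved, h·k = 1).
At 39°: h = 0.8195, k = 1.220; principal scales a = 1.220, b = 0.8195.
sin(ω/2) = (a − b)/(a + b) = 0.4008/2.040 = 0.1965, so ω = 2 arcsin(0.1965) ≈ 22.7°.

22.7°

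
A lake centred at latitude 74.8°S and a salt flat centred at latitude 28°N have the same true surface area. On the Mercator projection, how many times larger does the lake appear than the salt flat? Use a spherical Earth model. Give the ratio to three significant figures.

On Mercator, area is exaggerated by sec²φ = 1/cos²φ.
At 74.8°: sec²(74.8°) = 1/0.2622² = 14.55.
At 28°: sec²(28°) = 1/0.8829² = 1.283.
Ratio = 14.55/1.283 = cos²(28°)/cos²(74.8°) ≈ 11.3.

11.3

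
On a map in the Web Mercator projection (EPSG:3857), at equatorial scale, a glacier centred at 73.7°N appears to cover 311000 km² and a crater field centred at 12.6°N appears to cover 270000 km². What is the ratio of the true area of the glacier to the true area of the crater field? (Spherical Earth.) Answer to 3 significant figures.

0.0953

On Mercator the areal scale is sec²φ, so true area = apparent × cos²φ.
True area of glacier: 311000 × cos²(73.7°) = 311000 × 0.07877 = 24500 km².
True area of crater field: 270000 × cos²(12.6°) = 270000 × 0.9524 = 257200 km².
Ratio = 24500 / 257200 ≈ 0.0953.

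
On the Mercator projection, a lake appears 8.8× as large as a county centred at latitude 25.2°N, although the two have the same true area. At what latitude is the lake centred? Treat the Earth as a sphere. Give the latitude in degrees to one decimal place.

72.2°

On Mercator, (apparent₁)/(apparent₂) = sec²φ₁ / sec²φ₂ when true areas are equal.
cos²φ₂ / cos²φ₁ = 8.8  ⇒  cos φ₁ = cos 25.2° / √8.8 = 0.9048/2.966 = 0.3050.
φ₁ = arccos(0.3050) ≈ 72.2°.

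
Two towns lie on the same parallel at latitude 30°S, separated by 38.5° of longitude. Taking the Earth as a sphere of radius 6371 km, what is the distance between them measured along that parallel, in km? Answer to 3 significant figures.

3710 km

Arc length along a parallel = R cos φ · Δλ (with Δλ in radians).
= 6371 × cos 30° × (38.5° × π/180) = 6371 × 0.8660 × 0.6720 ≈ 3710 km.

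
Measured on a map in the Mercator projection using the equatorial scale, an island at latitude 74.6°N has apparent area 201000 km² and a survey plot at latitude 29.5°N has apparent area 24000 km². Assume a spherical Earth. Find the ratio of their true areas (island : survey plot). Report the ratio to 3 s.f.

0.780

Since Mercator area scale is 1/cos²φ, the true area equals the apparent area multiplied by cos²φ.
True area of island: 201000 × cos²(74.6°) = 201000 × 0.07052 = 14170 km².
True area of survey plot: 24000 × cos²(29.5°) = 24000 × 0.7575 = 18180 km².
Ratio = 14170 / 18180 ≈ 0.780.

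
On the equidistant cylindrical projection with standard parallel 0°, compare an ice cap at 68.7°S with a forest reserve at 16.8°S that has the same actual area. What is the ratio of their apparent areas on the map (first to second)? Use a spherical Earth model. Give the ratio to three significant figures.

2.64

Plate carrée maps x = Rλ, y = Rφ. The meridian scale is h = 1 and the parallel scale is k = 1/cos φ = sec φ.
Areal scale at 68.7°: h·k = 1.000 × 2.753 = 2.753.
Areal scale at 16.8°: h·k = 1.000 × 1.045 = 1.045.
Ratio = 2.753/1.045 ≈ 2.64.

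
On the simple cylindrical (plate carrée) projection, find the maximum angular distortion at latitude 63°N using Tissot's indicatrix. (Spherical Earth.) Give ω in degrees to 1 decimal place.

For the equirectangular projection with φ₀ = 0 (plate carrée), h = 1 along meridians and k = sec φ along parallels.
At 63°: h = 1.000, k = 2.203; principal scales a = 2.203, b = 1.000.
sin(ω/2) = (a − b)/(a + b) = 1.203/3.203 = 0.3755, so ω = 2 arcsin(0.3755) ≈ 44.1°.

44.1°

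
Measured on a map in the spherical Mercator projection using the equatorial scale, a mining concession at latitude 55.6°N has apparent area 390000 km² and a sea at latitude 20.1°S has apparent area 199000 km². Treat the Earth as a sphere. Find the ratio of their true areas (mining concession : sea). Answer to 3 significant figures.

Since Mercator area scale is 1/cos²φ, the true area equals the apparent area multiplied by cos²φ.
True area of mining concession: 390000 × cos²(55.6°) = 390000 × 0.3192 = 124500 km².
True area of sea: 199000 × cos²(20.1°) = 199000 × 0.8819 = 175500 km².
Ratio = 124500 / 175500 ≈ 0.709.

0.709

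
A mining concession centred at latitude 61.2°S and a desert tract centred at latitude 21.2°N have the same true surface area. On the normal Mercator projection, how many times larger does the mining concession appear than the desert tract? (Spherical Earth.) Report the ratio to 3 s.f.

On Mercator, area is exaggerated by sec²φ = 1/cos²φ.
At 61.2°: sec²(61.2°) = 1/0.4818² = 4.309.
At 21.2°: sec²(21.2°) = 1/0.9323² = 1.150.
Ratio = 4.309/1.150 = cos²(21.2°)/cos²(61.2°) ≈ 3.75.

3.75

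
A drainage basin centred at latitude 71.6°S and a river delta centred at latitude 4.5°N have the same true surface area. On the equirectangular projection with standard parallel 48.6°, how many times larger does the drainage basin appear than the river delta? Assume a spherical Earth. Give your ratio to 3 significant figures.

In the equirectangular projection with standard parallel φ₀ = 48.6° (x = Rλ cos φ₀, y = Rφ), meridians are true-scale (h = 1) and the parallel scale is k = cos φ₀ / cos φ.
Areal scale at 71.6°: h·k = 1.000 × 2.095 = 2.095.
Areal scale at 4.5°: h·k = 1.000 × 0.6634 = 0.6634.
Ratio = 2.095/0.6634 ≈ 3.16.

3.16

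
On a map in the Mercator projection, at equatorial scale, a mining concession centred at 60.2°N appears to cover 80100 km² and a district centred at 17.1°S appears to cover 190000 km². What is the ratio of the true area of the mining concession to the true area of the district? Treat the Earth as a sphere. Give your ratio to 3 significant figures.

0.114

Since Mercator area scale is 1/cos²φ, the true area equals the apparent area multiplied by cos²φ.
True area of mining concession: 80100 × cos²(60.2°) = 80100 × 0.2470 = 19780 km².
True area of district: 190000 × cos²(17.1°) = 190000 × 0.9135 = 173600 km².
Ratio = 19780 / 173600 ≈ 0.114.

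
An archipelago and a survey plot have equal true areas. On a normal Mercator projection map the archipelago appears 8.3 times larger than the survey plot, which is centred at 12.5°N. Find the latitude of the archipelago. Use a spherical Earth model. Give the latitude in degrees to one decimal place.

For equal true areas on Mercator, apparent areas scale as sec²φ, so the ratio is cos²φ₂ / cos²φ₁.
cos²φ₂ / cos²φ₁ = 8.3  ⇒  cos φ₁ = cos 12.5° / √8.3 = 0.9763/2.881 = 0.3389.
φ₁ = arccos(0.3389) ≈ 70.2°.

70.2°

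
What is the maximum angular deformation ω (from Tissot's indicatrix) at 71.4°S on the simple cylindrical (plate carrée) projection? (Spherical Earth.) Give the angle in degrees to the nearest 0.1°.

Plate carrée maps x = Rλ, y = Rφ. The meridian scale is h = 1 and the parallel scale is k = 1/cos φ = sec φ.
At 71.4°: h = 1.000, k = 3.135; principal scales a = 3.135, b = 1.000.
sin(ω/2) = (a − b)/(a + b) = 2.135/4.135 = 0.5163, so ω = 2 arcsin(0.5163) ≈ 62.2°.

62.2°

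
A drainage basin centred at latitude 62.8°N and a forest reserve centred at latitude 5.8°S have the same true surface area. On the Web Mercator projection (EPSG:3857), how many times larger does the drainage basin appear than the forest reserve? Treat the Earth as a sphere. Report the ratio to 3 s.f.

4.74

Mercator areal scale is sec²φ.
At 62.8°: sec²(62.8°) = 1/0.4571² = 4.786.
At 5.8°: sec²(5.8°) = 1/0.9949² = 1.010.
Ratio = 4.786/1.010 = cos²(5.8°)/cos²(62.8°) ≈ 4.74.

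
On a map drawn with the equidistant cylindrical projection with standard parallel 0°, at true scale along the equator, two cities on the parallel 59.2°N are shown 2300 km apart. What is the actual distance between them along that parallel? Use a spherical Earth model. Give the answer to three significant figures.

In the plate carrée (x = Rλ, y = Rφ), meridians are true-scale (h = 1) and parallels are stretched by k = sec φ.
Along the parallel at 59.2°, map distances are exaggerated by k = sec 59.2° = 1.953.
True distance = 2300 / 1.953 = 2300 × cos 59.2° ≈ 1180 km.

1180 km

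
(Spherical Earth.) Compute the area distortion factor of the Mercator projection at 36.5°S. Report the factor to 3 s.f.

For Mercator, h = k = sec φ (a conformal cylindrical projection has a single point scale, 1/cos φ).
Areal scale = k² = sec²φ = 1/cos²(36.5°) = 1/0.8039² = 1.548.

1.55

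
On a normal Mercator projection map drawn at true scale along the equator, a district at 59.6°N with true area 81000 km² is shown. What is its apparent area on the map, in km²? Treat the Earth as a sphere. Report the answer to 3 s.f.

For Mercator, h = k = sec φ (a conformal cylindrical projection has a single point scale, 1/cos φ).
Areal scale = k² = sec²φ = 1/cos²(59.6°) = 1/0.5060² = 3.905.
Apparent area = 81000 × 3.905 ≈ 316000 km².

316000 km²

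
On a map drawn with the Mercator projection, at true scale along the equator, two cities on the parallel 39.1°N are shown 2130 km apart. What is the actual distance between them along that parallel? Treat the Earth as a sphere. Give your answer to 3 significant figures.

1650 km

For Mercator, h = k = sec φ (a conformal cylindrical projection has a single point scale, 1/cos φ).
Along the parallel at 39.1°, map distances are exaggerated by k = sec 39.1° = 1.289.
True distance = 2130 / 1.289 = 2130 × cos 39.1° ≈ 1650 km.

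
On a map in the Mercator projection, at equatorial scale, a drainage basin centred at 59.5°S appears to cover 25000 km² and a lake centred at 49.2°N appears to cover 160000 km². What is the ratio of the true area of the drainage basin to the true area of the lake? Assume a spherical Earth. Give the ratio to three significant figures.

Mercator's areal exaggeration is sec²φ; hence true area = (apparent area) · cos²φ.
True area of drainage basin: 25000 × cos²(59.5°) = 25000 × 0.2576 = 6440 km².
True area of lake: 160000 × cos²(49.2°) = 160000 × 0.4270 = 68310 km².
Ratio = 6440 / 68310 ≈ 0.0943.

0.0943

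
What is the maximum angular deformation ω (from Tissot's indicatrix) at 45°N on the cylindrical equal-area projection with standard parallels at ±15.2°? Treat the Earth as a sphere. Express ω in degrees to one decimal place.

35.1°

For cylindrical equal-area with standard parallel φ₀, h = cos φ / cos φ₀ and k = cos φ₀ / cos φ, so h·k = 1.
At 45°: h = 0.7327, k = 1.365; principal scales a = 1.365, b = 0.7327.
sin(ω/2) = (a − b)/(a + b) = 0.6320/2.097 = 0.3013, so ω = 2 arcsin(0.3013) ≈ 35.1°.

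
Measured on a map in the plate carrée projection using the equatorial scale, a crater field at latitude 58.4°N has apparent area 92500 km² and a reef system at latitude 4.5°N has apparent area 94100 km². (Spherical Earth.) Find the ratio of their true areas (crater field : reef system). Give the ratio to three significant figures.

0.517

Plate carrée has h = 1 and k = sec φ, giving areal scale sec φ; true area = (apparent area) · cos φ.
True area of crater field: 92500 × cos(58.4°) = 92500 × 0.5240 = 48470 km².
True area of reef system: 94100 × cos(4.5°) = 94100 × 0.9969 = 93810 km².
Ratio = 48470 / 93810 ≈ 0.517.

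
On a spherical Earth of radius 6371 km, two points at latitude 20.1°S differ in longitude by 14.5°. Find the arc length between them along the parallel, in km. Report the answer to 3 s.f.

Arc length along a parallel = R cos φ · Δλ (with Δλ in radians).
= 6371 × cos 20.1° × (14.5° × π/180) = 6371 × 0.9391 × 0.2531 ≈ 1510 km.

1510 km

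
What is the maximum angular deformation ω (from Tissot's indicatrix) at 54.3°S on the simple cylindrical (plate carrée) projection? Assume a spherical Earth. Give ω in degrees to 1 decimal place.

30.5°

Plate carrée maps x = Rλ, y = Rφ. The meridian scale is h = 1 and the parallel scale is k = 1/cos φ = sec φ.
At 54.3°: h = 1.000, k = 1.714; principal scales a = 1.714, b = 1.000.
sin(ω/2) = (a − b)/(a + b) = 0.7137/2.714 = 0.2630, so ω = 2 arcsin(0.2630) ≈ 30.5°.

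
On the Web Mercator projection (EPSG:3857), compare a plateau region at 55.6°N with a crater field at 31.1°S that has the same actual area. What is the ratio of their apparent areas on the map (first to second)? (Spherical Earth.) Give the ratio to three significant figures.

2.30

Mercator areal scale is sec²φ.
At 55.6°: sec²(55.6°) = 1/0.5650² = 3.133.
At 31.1°: sec²(31.1°) = 1/0.8563² = 1.364.
Ratio = 3.133/1.364 = cos²(31.1°)/cos²(55.6°) ≈ 2.30.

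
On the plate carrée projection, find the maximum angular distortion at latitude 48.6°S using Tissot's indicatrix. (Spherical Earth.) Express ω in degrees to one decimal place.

23.5°

For the equirectangular projection with φ₀ = 0 (plate carrée), h = 1 along meridians and k = sec φ along parallels.
At 48.6°: h = 1.000, k = 1.512; principal scales a = 1.512, b = 1.000.
sin(ω/2) = (a − b)/(a + b) = 0.5121/2.512 = 0.2039, so ω = 2 arcsin(0.2039) ≈ 23.5°.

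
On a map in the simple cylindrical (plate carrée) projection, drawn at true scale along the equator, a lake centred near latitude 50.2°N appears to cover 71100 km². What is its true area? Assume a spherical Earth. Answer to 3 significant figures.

45500 km²

In the plate carrée (x = Rλ, y = Rφ), meridians are true-scale (h = 1) and parallels are stretched by k = sec φ.
Areal scale = h·k = 1 × sec φ; at 50.2°, h = 1.000, k = 1.562, so h·k = 1.562.
True area = apparent / (areal scale) = 71100 / 1.562 ≈ 45500 km².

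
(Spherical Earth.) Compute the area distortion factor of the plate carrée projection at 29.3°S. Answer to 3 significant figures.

1.15

Plate carrée maps x = Rλ, y = Rφ. The meridian scale is h = 1 and the parallel scale is k = 1/cos φ = sec φ.
Areal scale = h·k = 1 × sec φ; at 29.3°, h = 1.000, k = 1.147, so h·k = 1.147.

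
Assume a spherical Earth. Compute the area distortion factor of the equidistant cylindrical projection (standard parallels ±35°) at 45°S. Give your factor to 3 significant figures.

1.16

The equidistant cylindrical projection with φ₀ = 35° has h = 1 (meridians true) and k = cos φ₀ / cos φ along parallels.
Areal scale = h·k = 1 × cos φ₀ / cos φ; at 45°, h = 1.000, k = 1.158, so h·k = 1.158.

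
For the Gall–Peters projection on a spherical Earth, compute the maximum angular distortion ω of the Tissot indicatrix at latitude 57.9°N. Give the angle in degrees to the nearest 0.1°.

The Gall–Peters projection is cylindrical equal-area with φ₀ = 45°. Cylindrical equal-area (φ₀ = 45°): h = cos φ / cos 45° along meridians, k = cos 45° / cos φ along parallels; h·k = 1.
At 57.9°: h = 0.7515, k = 1.331; principal scales a = 1.331, b = 0.7515.
sin(ω/2) = (a − b)/(a + b) = 0.5791/2.082 = 0.2781, so ω = 2 arcsin(0.2781) ≈ 32.3°.

32.3°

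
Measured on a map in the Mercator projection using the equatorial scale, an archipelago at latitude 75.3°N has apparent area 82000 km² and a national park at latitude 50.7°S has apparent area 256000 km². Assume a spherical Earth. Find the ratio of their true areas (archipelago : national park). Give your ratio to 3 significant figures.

On Mercator the areal scale is sec²φ, so true area = apparent × cos²φ.
True area of archipelago: 82000 × cos²(75.3°) = 82000 × 0.06439 = 5280 km².
True area of national park: 256000 × cos²(50.7°) = 256000 × 0.4012 = 102700 km².
Ratio = 5280 / 102700 ≈ 0.0514.

0.0514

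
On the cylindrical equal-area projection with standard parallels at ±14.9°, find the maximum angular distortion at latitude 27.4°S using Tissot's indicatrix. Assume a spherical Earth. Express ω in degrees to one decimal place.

Cylindrical equal-area (φ₀ = 14.9°): h = cos φ / cos 14.9° along meridians, k = cos 14.9° / cos φ along parallels; h·k = 1.
At 27.4°: h = 0.9187, k = 1.088; principal scales a = 1.088, b = 0.9187.
sin(ω/2) = (a − b)/(a + b) = 0.1698/2.007 = 0.08459, so ω = 2 arcsin(0.08459) ≈ 9.7°.

9.7°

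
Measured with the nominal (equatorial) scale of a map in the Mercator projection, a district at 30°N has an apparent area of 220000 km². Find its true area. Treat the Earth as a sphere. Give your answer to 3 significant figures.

165000 km²

For Mercator, h = k = sec φ (a conformal cylindrical projection has a single point scale, 1/cos φ).
Areal scale = k² = sec²φ = 1/cos²(30°) = 1/0.8660² = 1.333.
True area = apparent / (areal scale) = 220000 / 1.333 ≈ 165000 km².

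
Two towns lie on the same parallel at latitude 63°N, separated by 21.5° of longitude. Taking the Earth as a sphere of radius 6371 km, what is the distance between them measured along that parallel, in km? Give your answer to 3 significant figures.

1090 km

Arc length along a parallel = R cos φ · Δλ (with Δλ in radians).
= 6371 × cos 63° × (21.5° × π/180) = 6371 × 0.4540 × 0.3752 ≈ 1090 km.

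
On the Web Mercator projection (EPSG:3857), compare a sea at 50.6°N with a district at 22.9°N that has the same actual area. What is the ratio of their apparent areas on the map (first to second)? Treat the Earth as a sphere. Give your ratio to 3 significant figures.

2.11

Mercator areal scale is sec²φ.
At 50.6°: sec²(50.6°) = 1/0.6347² = 2.482.
At 22.9°: sec²(22.9°) = 1/0.9212² = 1.178.
Ratio = 2.482/1.178 = cos²(22.9°)/cos²(50.6°) ≈ 2.11.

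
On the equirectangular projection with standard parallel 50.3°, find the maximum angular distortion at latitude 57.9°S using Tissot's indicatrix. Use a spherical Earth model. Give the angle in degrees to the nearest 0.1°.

10.5°

The equidistant cylindrical projection with φ₀ = 50.3° has h = 1 (meridians true) and k = cos φ₀ / cos φ along parallels.
At 57.9°: h = 1.000, k = 1.202; principal scales a = 1.202, b = 1.000.
sin(ω/2) = (a − b)/(a + b) = 0.2021/2.202 = 0.09176, so ω = 2 arcsin(0.09176) ≈ 10.5°.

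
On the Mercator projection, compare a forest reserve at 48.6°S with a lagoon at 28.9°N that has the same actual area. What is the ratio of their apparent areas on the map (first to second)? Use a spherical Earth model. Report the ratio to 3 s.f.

Mercator areal scale is sec²φ.
At 48.6°: sec²(48.6°) = 1/0.6613² = 2.287.
At 28.9°: sec²(28.9°) = 1/0.8755² = 1.305.
Ratio = 2.287/1.305 = cos²(28.9°)/cos²(48.6°) ≈ 1.75.

1.75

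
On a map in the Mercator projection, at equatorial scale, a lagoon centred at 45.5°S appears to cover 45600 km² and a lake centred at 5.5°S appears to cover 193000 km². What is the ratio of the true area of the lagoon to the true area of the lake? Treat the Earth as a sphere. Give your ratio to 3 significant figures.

Since Mercator area scale is 1/cos²φ, the true area equals the apparent area multiplied by cos²φ.
True area of lagoon: 45600 × cos²(45.5°) = 45600 × 0.4913 = 22400 km².
True area of lake: 193000 × cos²(5.5°) = 193000 × 0.9908 = 191200 km².
Ratio = 22400 / 191200 ≈ 0.117.

0.117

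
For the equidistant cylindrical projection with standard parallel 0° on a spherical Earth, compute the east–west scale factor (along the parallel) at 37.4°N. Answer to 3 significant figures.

1.26

Plate carrée maps x = Rλ, y = Rφ. The meridian scale is h = 1 and the parallel scale is k = 1/cos φ = sec φ.
k = 1/cos 37.4° = 1/0.7944 = 1.259.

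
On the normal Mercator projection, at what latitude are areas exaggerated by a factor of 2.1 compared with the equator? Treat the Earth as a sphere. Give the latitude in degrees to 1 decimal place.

46.4°

Mercator areal scale is sec²φ.
sec²φ = 2.1  ⇒  cos²φ = 0.4762  ⇒  cos φ = 0.6901.
φ = arccos(0.6901) ≈ 46.4°.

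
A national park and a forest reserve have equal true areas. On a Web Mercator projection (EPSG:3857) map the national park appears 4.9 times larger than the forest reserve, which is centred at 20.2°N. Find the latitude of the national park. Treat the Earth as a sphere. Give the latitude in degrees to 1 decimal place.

64.9°

On Mercator, (apparent₁)/(apparent₂) = sec²φ₁ / sec²φ₂ when true areas are equal.
cos²φ₂ / cos²φ₁ = 4.9  ⇒  cos φ₁ = cos 20.2° / √4.9 = 0.9385/2.214 = 0.4240.
φ₁ = arccos(0.4240) ≈ 64.9°.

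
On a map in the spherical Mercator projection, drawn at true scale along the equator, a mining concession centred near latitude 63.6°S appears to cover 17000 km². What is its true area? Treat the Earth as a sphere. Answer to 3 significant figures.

3360 km²

Mercator is conformal, so the point scale is isotropic: h = k = sec φ = 1/cos φ.
Areal scale = k² = sec²φ = 1/cos²(63.6°) = 1/0.4446² = 5.058.
True area = apparent / (areal scale) = 17000 / 5.058 ≈ 3360 km².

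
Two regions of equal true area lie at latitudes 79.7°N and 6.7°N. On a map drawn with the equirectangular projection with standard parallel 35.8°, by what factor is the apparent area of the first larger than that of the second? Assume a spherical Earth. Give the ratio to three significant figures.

5.55

The equidistant cylindrical projection with φ₀ = 35.8° has h = 1 (meridians true) and k = cos φ₀ / cos φ along parallels.
Areal scale at 79.7°: h·k = 1.000 × 4.536 = 4.536.
Areal scale at 6.7°: h·k = 1.000 × 0.8166 = 0.8166.
Ratio = 4.536/0.8166 ≈ 5.55.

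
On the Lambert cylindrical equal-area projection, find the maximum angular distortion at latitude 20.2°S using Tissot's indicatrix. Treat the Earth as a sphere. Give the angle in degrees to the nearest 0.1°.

The Lambert cylindrical equal-area projection is the cylindrical equal-area projection with its standard parallel at the equator (φ₀ = 0). Cylindrical equal-area (φ₀ = 0°): h = cos φ / cos 0° along meridians, k = cos 0° / cos φ along parallels; h·k = 1.
At 20.2°: h = 0.9385, k = 1.066; principal scales a = 1.066, b = 0.9385.
sin(ω/2) = (a − b)/(a + b) = 0.1270/2.004 = 0.06339, so ω = 2 arcsin(0.06339) ≈ 7.3°.

7.3°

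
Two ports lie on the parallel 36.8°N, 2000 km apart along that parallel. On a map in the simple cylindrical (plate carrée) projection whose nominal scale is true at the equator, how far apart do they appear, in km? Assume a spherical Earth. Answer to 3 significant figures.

2500 km

In the plate carrée (x = Rλ, y = Rφ), meridians are true-scale (h = 1) and parallels are stretched by k = sec φ.
Along the parallel, k = sec 36.8° = 1/0.8007 = 1.249.
Map distance = 2000 × 1.249 ≈ 2500 km.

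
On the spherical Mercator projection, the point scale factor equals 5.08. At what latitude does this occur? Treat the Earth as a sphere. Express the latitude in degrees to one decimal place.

Mercator scale is k = sec φ = 1/cos φ.
1/cos φ = 5.08  ⇒  cos φ = 0.1969  ⇒  φ = arccos(0.1969) ≈ 78.6°.

78.6°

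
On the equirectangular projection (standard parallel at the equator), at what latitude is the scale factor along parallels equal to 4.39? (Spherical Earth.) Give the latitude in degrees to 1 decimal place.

76.8°

Plate carrée: h = 1, k = sec φ along parallels.
sec φ = 4.39  ⇒  cos φ = 0.2278  ⇒  φ ≈ 76.8°.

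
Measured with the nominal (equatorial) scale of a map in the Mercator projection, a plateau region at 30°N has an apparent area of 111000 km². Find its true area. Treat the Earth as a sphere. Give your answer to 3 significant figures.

The Mercator projection is conformal; its linear scale factor is the same in every direction and equals sec φ = 1/cos φ.
Areal scale = k² = sec²φ = 1/cos²(30°) = 1/0.8660² = 1.333.
True area = apparent / (areal scale) = 111000 / 1.333 ≈ 83200 km².

83200 km²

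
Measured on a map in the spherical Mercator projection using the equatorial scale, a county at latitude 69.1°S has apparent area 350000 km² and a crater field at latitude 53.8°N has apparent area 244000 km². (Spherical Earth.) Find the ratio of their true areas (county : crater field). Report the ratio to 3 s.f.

Since Mercator area scale is 1/cos²φ, the true area equals the apparent area multiplied by cos²φ.
True area of county: 350000 × cos²(69.1°) = 350000 × 0.1273 = 44540 km².
True area of crater field: 244000 × cos²(53.8°) = 244000 × 0.3488 = 85110 km².
Ratio = 44540 / 85110 ≈ 0.523.

0.523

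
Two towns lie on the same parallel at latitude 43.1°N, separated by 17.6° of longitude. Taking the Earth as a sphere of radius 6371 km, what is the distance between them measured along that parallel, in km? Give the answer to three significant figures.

Arc length along a parallel = R cos φ · Δλ (with Δλ in radians).
= 6371 × cos 43.1° × (17.6° × π/180) = 6371 × 0.7302 × 0.3072 ≈ 1430 km.

1430 km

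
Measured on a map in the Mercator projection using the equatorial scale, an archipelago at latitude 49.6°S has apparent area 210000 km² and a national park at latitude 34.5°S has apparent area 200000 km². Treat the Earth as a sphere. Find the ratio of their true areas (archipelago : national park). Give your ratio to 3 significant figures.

0.649

Since Mercator area scale is 1/cos²φ, the true area equals the apparent area multiplied by cos²φ.
True area of archipelago: 210000 × cos²(49.6°) = 210000 × 0.4201 = 88210 km².
True area of national park: 200000 × cos²(34.5°) = 200000 × 0.6792 = 135800 km².
Ratio = 88210 / 135800 ≈ 0.649.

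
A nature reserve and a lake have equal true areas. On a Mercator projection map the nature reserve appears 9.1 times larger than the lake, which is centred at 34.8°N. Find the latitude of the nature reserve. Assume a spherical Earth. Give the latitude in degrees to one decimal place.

Mercator areal scale is sec²φ, so apparent-area ratio = sec²φ₁ / sec²φ₂ = cos²φ₂ / cos²φ₁.
cos²φ₂ / cos²φ₁ = 9.1  ⇒  cos φ₁ = cos 34.8° / √9.1 = 0.8211/3.017 = 0.2722.
φ₁ = arccos(0.2722) ≈ 74.2°.

74.2°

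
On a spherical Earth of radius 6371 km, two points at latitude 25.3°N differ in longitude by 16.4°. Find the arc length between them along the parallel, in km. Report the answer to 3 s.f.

1650 km

Arc length along a parallel = R cos φ · Δλ (with Δλ in radians).
= 6371 × cos 25.3° × (16.4° × π/180) = 6371 × 0.9041 × 0.2862 ≈ 1650 km.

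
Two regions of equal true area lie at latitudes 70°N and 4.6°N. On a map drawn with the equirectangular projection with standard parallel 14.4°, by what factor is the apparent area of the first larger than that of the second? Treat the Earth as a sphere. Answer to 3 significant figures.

2.91

With standard parallel φ₀ = 14.4°, the equirectangular projection gives x = Rλ cos φ₀, y = Rφ, so h = 1 and k = cos 14.4° / cos φ.
Areal scale at 70°: h·k = 1.000 × 2.832 = 2.832.
Areal scale at 4.6°: h·k = 1.000 × 0.9717 = 0.9717.
Ratio = 2.832/0.9717 ≈ 2.91.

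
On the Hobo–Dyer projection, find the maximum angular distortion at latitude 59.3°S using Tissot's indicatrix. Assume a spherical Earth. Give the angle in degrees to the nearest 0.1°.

49.0°

Hobo–Dyer is a cylindrical equal-area projection with standard parallels at ±37.5°. For cylindrical equal-area with standard parallel φ₀, h = cos φ / cos φ₀ and k = cos φ₀ / cos φ, so h·k = 1.
At 59.3°: h = 0.6435, k = 1.554; principal scales a = 1.554, b = 0.6435.
sin(ω/2) = (a − b)/(a + b) = 0.9104/2.197 = 0.4143, so ω = 2 arcsin(0.4143) ≈ 49.0°.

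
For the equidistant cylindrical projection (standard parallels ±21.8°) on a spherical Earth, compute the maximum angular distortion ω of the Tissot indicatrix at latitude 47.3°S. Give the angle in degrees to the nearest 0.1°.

With standard parallel φ₀ = 21.8°, the equirectangular projection gives x = Rλ cos φ₀, y = Rφ, so h = 1 and k = cos 21.8° / cos φ.
At 47.3°: h = 1.000, k = 1.369; principal scales a = 1.369, b = 1.000.
sin(ω/2) = (a − b)/(a + b) = 0.3691/2.369 = 0.1558, so ω = 2 arcsin(0.1558) ≈ 17.9°.

17.9°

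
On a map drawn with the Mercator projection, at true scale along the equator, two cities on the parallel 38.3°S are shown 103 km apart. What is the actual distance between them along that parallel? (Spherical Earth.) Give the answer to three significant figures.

80.8 km

For Mercator, h = k = sec φ (a conformal cylindrical projection has a single point scale, 1/cos φ).
Along the parallel at 38.3°, map distances are exaggerated by k = sec 38.3° = 1.274.
True distance = 103 / 1.274 = 103 × cos 38.3° ≈ 80.8 km.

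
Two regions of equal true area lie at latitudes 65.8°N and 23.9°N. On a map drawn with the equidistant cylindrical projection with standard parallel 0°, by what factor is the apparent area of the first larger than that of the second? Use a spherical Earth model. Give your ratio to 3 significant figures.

Plate carrée maps x = Rλ, y = Rφ. The meridian scale is h = 1 and the parallel scale is k = 1/cos φ = sec φ.
Areal scale at 65.8°: h·k = 1.000 × 2.439 = 2.439.
Areal scale at 23.9°: h·k = 1.000 × 1.094 = 1.094.
Ratio = 2.439/1.094 ≈ 2.23.

2.23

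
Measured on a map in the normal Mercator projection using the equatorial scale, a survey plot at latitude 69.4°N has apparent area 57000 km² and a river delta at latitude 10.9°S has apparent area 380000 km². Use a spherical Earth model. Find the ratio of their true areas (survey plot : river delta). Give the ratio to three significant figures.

0.0193

On Mercator the areal scale is sec²φ, so true area = apparent × cos²φ.
True area of survey plot: 57000 × cos²(69.4°) = 57000 × 0.1238 = 7056 km².
True area of river delta: 380000 × cos²(10.9°) = 380000 × 0.9642 = 366400 km².
Ratio = 7056 / 366400 ≈ 0.0193.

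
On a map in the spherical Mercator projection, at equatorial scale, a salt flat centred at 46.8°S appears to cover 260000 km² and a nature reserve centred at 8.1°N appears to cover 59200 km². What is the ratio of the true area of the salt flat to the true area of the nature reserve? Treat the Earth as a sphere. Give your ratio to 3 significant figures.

Since Mercator area scale is 1/cos²φ, the true area equals the apparent area multiplied by cos²φ.
True area of salt flat: 260000 × cos²(46.8°) = 260000 × 0.4686 = 121800 km².
True area of nature reserve: 59200 × cos²(8.1°) = 59200 × 0.9801 = 58020 km².
Ratio = 121800 / 58020 ≈ 2.10.

2.10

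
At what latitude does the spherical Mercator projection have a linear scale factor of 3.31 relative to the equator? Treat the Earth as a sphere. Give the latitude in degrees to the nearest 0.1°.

Mercator scale is k = sec φ = 1/cos φ.
1/cos φ = 3.31  ⇒  cos φ = 0.3021  ⇒  φ = arccos(0.3021) ≈ 72.4°.

72.4°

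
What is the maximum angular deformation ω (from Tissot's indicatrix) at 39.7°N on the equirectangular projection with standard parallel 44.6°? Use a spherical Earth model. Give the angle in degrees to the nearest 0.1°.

4.4°

In the equirectangular projection with standard parallel φ₀ = 44.6° (x = Rλ cos φ₀, y = Rφ), meridians are true-scale (h = 1) and the parallel scale is k = cos φ₀ / cos φ.
At 39.7°: h = 1.000, k = 0.9254; principal scales a = 1.000, b = 0.9254.
sin(ω/2) = (a − b)/(a + b) = 0.07457/1.925 = 0.03873, so ω = 2 arcsin(0.03873) ≈ 4.4°.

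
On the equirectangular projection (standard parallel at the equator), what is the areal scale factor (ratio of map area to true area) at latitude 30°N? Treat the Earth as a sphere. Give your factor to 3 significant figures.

For the equirectangular projection with φ₀ = 0 (plate carrée), h = 1 along meridians and k = sec φ along parallels.
Areal scale = h·k = 1 × sec φ; at 30°, h = 1.000, k = 1.155, so h·k = 1.155.

1.15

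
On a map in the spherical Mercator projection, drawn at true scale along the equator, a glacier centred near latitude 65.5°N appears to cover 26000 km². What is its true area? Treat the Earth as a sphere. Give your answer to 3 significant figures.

The Mercator projection is conformal; its linear scale factor is the same in every direction and equals sec φ = 1/cos φ.
Areal scale = k² = sec²φ = 1/cos²(65.5°) = 1/0.4147² = 5.815.
True area = apparent / (areal scale) = 26000 / 5.815 ≈ 4470 km².

4470 km²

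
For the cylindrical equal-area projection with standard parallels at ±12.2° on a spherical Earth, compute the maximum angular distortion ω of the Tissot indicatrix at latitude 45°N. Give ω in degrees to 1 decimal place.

Cylindrical equal-area (φ₀ = 12.2°): h = cos φ / cos 12.2° along meridians, k = cos 12.2° / cos φ along parallels; h·k = 1.
At 45°: h = 0.7234, k = 1.382; principal scales a = 1.382, b = 0.7234.
sin(ω/2) = (a − b)/(a + b) = 0.6588/2.106 = 0.3129, so ω = 2 arcsin(0.3129) ≈ 36.5°.

36.5°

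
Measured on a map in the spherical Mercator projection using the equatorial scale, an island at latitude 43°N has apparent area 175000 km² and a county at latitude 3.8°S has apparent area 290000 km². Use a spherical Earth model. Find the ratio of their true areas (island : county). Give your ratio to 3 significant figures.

Since Mercator area scale is 1/cos²φ, the true area equals the apparent area multiplied by cos²φ.
True area of island: 175000 × cos²(43°) = 175000 × 0.5349 = 93600 km².
True area of county: 290000 × cos²(3.8°) = 290000 × 0.9956 = 288700 km².
Ratio = 93600 / 288700 ≈ 0.324.

0.324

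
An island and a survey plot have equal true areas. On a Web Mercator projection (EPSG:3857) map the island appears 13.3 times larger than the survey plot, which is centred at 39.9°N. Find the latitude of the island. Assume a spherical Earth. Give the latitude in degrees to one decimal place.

77.9°

On Mercator, (apparent₁)/(apparent₂) = sec²φ₁ / sec²φ₂ when true areas are equal.
cos²φ₂ / cos²φ₁ = 13.3  ⇒  cos φ₁ = cos 39.9° / √13.3 = 0.7672/3.647 = 0.2104.
φ₁ = arccos(0.2104) ≈ 77.9°.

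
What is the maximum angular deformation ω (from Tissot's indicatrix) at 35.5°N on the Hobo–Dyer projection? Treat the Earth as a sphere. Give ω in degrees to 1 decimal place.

3.0°

Hobo–Dyer is a cylindrical equal-area projection with standard parallels at ±37.5°. For cylindrical equal-area with standard parallel φ₀, h = cos φ / cos φ₀ and k = cos φ₀ / cos φ, so h·k = 1.
At 35.5°: h = 1.026, k = 0.9745; principal scales a = 1.026, b = 0.9745.
sin(ω/2) = (a − b)/(a + b) = 0.05167/2.001 = 0.02583, so ω = 2 arcsin(0.02583) ≈ 3.0°.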